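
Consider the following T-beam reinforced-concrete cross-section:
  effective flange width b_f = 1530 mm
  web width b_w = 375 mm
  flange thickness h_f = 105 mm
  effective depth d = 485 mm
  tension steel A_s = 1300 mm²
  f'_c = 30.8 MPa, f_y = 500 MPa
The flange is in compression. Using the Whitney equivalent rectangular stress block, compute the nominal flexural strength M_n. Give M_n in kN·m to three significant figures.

Tension: T = A_s f_y = 1300 × 500 = 650000 N.
Try a within the flange: a = T/(0.85 f'_c b_f) = 650000/(0.85 × 30.8 × 1530) = 16.23 mm.
Since a = 16.23 ≤ h_f = 105 mm, the stress block lies entirely in the flange; analyse as a rectangular beam of width b_f.
M_n = T(d − a/2) = 650000 × (485 − 8.115) = 309.98 × 10⁶ N·mm.
M_n = 309.98 kN·m.

M_n ≈ 310 kN·m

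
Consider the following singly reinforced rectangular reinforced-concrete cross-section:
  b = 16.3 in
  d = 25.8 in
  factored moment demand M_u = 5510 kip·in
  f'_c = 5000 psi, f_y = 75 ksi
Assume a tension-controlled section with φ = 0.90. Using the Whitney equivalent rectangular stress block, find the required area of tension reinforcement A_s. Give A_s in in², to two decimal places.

A_s ≈ 3.41 in²

M_n = M_u/φ = 5510/0.90 = 6122.22 kip·in.
From M_n = 0.85 f'_c a b (d − a/2):
a = d − √(d² − 2M_n/(0.85 f'_c b)) = 25.8 − √(25.8² − 2 × 6122.22/(0.85 × 5 × 16.3)) = 3.689 in.
A_s = 0.85 f'_c a b / f_y = 0.85 × 5 × 3.689 × 16.3 / 75 = 3.407 in².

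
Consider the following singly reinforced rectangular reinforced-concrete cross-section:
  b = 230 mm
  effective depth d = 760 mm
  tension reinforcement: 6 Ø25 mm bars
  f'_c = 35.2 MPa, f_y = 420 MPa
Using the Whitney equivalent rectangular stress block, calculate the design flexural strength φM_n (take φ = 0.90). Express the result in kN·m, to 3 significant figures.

φM_n ≈ 746 kN·m

A_s = 6 × 491 = 2946 mm².
T = A_s f_y = 2946 × 420 = 1237320 N = 1237.32 kN.
From C = T: a = T/(0.85 f'_c b) = 1237320/(0.85 × 35.2 × 230) = 179.80 mm.
M_n = T(d − a/2) = 1237.32 kN × (760 − 89.9) mm = 829.13 kN·m.
φM_n = 0.90 × 829.13 = 746.22 kN·m.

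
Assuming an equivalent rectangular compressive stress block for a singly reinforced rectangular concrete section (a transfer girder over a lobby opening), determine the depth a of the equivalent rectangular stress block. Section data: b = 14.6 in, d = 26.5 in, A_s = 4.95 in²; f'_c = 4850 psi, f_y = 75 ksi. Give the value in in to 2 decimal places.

T = A_s f_y = 4.95 × 75 = 371.25 kips.
a = T/(0.85 f'_c b) = 371.25/(0.85 × 4.85 × 14.6) = 6.17 in.

a ≈ 6.17 in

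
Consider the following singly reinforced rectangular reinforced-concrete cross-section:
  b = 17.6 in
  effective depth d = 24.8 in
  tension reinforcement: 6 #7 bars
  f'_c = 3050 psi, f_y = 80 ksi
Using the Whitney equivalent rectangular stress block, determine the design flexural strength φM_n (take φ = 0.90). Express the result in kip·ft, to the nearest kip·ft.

A_s = 6 × 0.6 = 3.6 in².
T = A_s f_y = 3.6 × 80 = 288 kips.
a = T/(0.85 f'_c b) = 288/(0.85 × 3.05 × 17.6) = 6.312 in.
M_n = T(d − a/2) = 288 × (24.8 − 3.156) = 6233.5 kip·in = 6233.5/12 = 519.46 kip·ft.
φM_n = 0.90 × 519.46 = 467.51 kip·ft.

φM_n ≈ 468 kip·ft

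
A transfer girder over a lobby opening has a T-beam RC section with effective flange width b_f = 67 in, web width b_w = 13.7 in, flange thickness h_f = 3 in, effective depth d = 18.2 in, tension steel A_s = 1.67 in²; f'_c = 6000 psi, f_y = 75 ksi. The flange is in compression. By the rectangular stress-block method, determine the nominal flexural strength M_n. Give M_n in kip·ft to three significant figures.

M_n ≈ 188 kip·ft

Tension: T = A_s f_y = 1.67 × 75 = 125.25 kips.
Try a within the flange: a = T/(0.85 f'_c b_f) = 125.25/(0.85 × 6 × 67) = 0.367 in.
Since a = 0.367 ≤ h_f = 3 in, the stress block lies entirely in the flange; analyse as a rectangular beam of width b_f.
M_n = T(d − a/2) = 125.25 × (18.2 − 0.1835) = 2256.6 kip·in.
M_n = 2256.6/12 = 188.05 kip·ft.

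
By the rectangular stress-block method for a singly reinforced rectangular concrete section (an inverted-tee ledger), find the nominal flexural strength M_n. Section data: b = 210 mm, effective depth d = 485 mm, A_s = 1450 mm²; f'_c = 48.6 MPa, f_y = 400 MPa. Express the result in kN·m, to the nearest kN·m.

T = A_s f_y = 1450 × 400 = 580000 N = 580 kN.
From C = T: a = T/(0.85 f'_c b) = 580000/(0.85 × 48.6 × 210) = 66.86 mm.
M_n = T(d − a/2) = 580 kN × (485 − 33.43) mm = 261.91 kN·m.

M_n ≈ 262 kN·m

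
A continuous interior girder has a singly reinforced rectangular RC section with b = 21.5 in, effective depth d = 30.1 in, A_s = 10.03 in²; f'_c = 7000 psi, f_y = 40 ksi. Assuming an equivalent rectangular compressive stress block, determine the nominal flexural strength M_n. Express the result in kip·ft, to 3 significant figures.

M_n ≈ 954 kip·ft

T = A_s f_y = 10.03 × 40 = 401.2 kips.
a = T/(0.85 f'_c b) = 401.2/(0.85 × 7 × 21.5) = 3.136 in.
M_n = T(d − a/2) = 401.2 × (30.1 − 1.568) = 11447.0 kip·in = 11447.0/12 = 953.92 kip·ft.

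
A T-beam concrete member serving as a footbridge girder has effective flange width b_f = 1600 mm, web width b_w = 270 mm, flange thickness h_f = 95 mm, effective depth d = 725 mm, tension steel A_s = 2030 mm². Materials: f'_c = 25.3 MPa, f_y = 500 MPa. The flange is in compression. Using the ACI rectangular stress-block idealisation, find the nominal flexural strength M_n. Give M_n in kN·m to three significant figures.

M_n ≈ 721 kN·m

Tension: T = A_s f_y = 2030 × 500 = 1015000 N.
Try a within the flange: a = T/(0.85 f'_c b_f) = 1015000/(0.85 × 25.3 × 1600) = 29.50 mm.
Since a = 29.50 ≤ h_f = 95 mm, the stress block lies entirely in the flange; analyse as a rectangular beam of width b_f.
M_n = T(d − a/2) = 1015000 × (725 − 14.75) = 720.90 × 10⁶ N·mm.
M_n = 720.90 kN·m.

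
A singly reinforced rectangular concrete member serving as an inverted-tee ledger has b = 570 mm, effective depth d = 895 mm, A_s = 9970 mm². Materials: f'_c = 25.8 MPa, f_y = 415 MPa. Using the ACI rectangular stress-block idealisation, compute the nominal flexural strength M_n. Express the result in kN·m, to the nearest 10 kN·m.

M_n ≈ 3020 kN·m

T = A_s f_y = 9970 × 415 = 4137550 N = 4137.55 kN.
From C = T: a = T/(0.85 f'_c b) = 4137550/(0.85 × 25.8 × 570) = 331.00 mm.
M_n = T(d − a/2) = 4137.55 kN × (895 − 165.5) mm = 3018.34 kN·m.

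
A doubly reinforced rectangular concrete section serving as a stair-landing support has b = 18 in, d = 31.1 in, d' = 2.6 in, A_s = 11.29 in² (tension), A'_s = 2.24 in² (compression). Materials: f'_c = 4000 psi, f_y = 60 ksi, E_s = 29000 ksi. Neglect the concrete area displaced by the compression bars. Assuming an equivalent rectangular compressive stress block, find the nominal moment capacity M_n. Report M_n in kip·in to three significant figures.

Assume both steels yield.
a = (A_s − A'_s) f_y/(0.85 f'_c b) = (11.29 − 2.24) × 60/(0.85 × 4 × 18) = 8.873 in.
c = a/β₁ = 8.873/0.85 = 10.439 in; ε'_s = 0.003(c − d')/c = 0.0023 ≥ ε_y = 0.0021, so the compression steel yields.
M_n = (A_s − A'_s) f_y (d − a/2) + A'_s f_y (d − d') = 543 × (31.1 − 4.4365) + 134.4 × (31.1 − 2.6) = 14478.3 + 3830.4 = 18308.7 kip·in.

M_n ≈ 18300 kip·in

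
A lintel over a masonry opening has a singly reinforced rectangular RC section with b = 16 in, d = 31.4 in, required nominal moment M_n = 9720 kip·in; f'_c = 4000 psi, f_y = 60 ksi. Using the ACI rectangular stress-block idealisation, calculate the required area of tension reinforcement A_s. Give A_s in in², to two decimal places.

A_s ≈ 5.74 in²

From M_n = 0.85 f'_c a b (d − a/2):
a = d − √(d² − 2M_n/(0.85 f'_c b)) = 31.4 − √(31.4² − 2 × 9720/(0.85 × 4 × 16)) = 6.328 in.
A_s = 0.85 f'_c a b / f_y = 0.85 × 4 × 6.328 × 16 / 60 = 5.737 in².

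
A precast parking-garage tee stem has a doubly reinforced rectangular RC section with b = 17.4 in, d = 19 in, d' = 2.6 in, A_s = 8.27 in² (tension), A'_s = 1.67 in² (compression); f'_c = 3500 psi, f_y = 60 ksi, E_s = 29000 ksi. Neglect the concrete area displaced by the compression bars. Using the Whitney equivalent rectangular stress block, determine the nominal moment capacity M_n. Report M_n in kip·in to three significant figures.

M_n ≈ 7650 kip·in

Assume both steels yield.
a = (A_s − A'_s) f_y/(0.85 f'_c b) = (8.27 − 1.67) × 60/(0.85 × 3.5 × 17.4) = 7.650 in.
c = a/β₁ = 7.650/0.85 = 9.000 in; ε'_s = 0.003(c − d')/c = 0.0021 ≥ ε_y = 0.0021, so the compression steel yields.
M_n = (A_s − A'_s) f_y (d − a/2) + A'_s f_y (d − d') = 396 × (19 − 3.825) + 100.2 × (19 − 2.6) = 6009.3 + 1643.3 = 7652.6 kip·in.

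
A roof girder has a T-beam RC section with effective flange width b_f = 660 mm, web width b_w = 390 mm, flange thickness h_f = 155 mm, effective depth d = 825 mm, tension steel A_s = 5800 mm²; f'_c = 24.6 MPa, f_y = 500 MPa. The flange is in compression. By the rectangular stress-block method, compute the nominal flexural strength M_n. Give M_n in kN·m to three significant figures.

M_n ≈ 2070 kN·m

Tension: T = A_s f_y = 5800 × 500 = 2900000 N.
Try a within the flange: a = T/(0.85 f'_c b_f) = 2900000/(0.85 × 24.6 × 660) = 210.14 mm.
a = 210.14 > h_f = 155 mm: the block extends into the web. Split into flange-overhang and web parts.
C_f = 0.85 f'_c (b_f − b_w) h_f = 0.85 × 24.6 × (660 − 390) × 155 = 875084 N.
Remaining web compression depth: a_w = (T − C_f)/(0.85 f'_c b_w) = (2900000 − 875084)/(0.85 × 24.6 × 390) = 248.31 mm.
M_n = C_f(d − h_f/2) + (T − C_f)(d − a_w/2) = 875084 × (825 − 77.5) + 2024916 × (825 − 124.155) = 654.13 + 1419.15 = 2073.28 × 10⁶ N·mm.
M_n = 2073.28 kN·m.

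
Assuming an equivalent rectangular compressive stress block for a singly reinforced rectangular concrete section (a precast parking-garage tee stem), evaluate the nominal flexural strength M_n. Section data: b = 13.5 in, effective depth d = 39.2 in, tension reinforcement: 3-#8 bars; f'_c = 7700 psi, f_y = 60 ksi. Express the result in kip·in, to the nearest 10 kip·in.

M_n ≈ 5460 kip·in

A_s = 3 × 0.79 = 2.37 in².
T = A_s f_y = 2.37 × 60 = 142.2 kips.
a = T/(0.85 f'_c b) = 142.2/(0.85 × 7.7 × 13.5) = 1.609 in.
M_n = T(d − a/2) = 142.2 × (39.2 − 0.8045) = 5459.8 kip·in.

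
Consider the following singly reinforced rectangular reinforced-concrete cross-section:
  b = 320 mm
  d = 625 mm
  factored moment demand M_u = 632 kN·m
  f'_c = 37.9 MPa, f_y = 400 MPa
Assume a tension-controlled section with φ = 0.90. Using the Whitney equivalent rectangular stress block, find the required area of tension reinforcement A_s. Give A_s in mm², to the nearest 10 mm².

A_s ≈ 3110 mm²

M_n = M_u/φ = 632/0.90 = 702.222 kN·m.
With M_n = 0.85 f'_c a b (d − a/2), solve the quadratic for a:
a = d − √(d² − 2M_n/(0.85 f'_c b)) = 625 − √(625² − 2 × 702.222×10⁶/(0.85 × 37.9 × 320)) = 120.63 mm.
A_s = 0.85 f'_c a b / f_y = 0.85 × 37.9 × 120.63 × 320 / 400 = 3108.9 mm².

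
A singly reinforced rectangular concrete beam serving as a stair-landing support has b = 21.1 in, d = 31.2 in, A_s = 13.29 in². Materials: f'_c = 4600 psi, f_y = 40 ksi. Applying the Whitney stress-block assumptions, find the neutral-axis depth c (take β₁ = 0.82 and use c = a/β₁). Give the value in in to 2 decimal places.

c ≈ 7.86 in

T = A_s f_y = 13.29 × 40 = 531.6 kips.
a = T/(0.85 f'_c b) = 531.6/(0.85 × 4.6 × 21.1) = 6.4436 in.
With β₁ = 0.82, c = a/β₁ = 6.4436/0.82 = 7.86 in.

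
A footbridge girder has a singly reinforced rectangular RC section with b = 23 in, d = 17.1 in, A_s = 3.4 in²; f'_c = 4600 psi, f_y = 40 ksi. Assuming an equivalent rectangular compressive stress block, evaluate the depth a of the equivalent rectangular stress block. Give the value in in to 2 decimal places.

T = A_s f_y = 3.4 × 40 = 136 kips.
a = T/(0.85 f'_c b) = 136/(0.85 × 4.6 × 23) = 1.51 in.

a ≈ 1.51 in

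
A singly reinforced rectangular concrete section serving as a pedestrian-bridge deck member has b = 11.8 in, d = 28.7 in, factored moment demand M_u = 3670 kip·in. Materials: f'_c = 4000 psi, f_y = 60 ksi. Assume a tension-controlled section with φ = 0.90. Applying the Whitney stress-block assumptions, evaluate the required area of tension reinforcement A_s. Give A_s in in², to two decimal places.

A_s ≈ 2.54 in²

M_n = M_u/φ = 3670/0.90 = 4077.78 kip·in.
From M_n = 0.85 f'_c a b (d − a/2):
a = d − √(d² − 2M_n/(0.85 f'_c b)) = 28.7 − √(28.7² − 2 × 4077.78/(0.85 × 4 × 11.8)) = 3.792 in.
A_s = 0.85 f'_c a b / f_y = 0.85 × 4 × 3.792 × 11.8 / 60 = 2.536 in².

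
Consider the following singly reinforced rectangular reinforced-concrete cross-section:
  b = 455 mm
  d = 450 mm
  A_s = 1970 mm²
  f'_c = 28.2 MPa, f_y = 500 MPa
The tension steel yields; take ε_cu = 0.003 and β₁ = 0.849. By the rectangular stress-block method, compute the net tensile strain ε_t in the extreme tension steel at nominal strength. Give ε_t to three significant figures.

a = A_s f_y/(0.85 f'_c b) = 90.31 mm.
β₁ = 0.849, so c = a/β₁ = 90.31/0.849 = 106.37 mm.
From the linear strain diagram with ε_cu = 0.003: ε_t = 0.003 (d − c)/c = 0.003 × (450 − 106.37)/106.37 = 0.00969.
Since ε_t ≥ 0.005, the section is tension-controlled.

ε_t ≈ 0.00969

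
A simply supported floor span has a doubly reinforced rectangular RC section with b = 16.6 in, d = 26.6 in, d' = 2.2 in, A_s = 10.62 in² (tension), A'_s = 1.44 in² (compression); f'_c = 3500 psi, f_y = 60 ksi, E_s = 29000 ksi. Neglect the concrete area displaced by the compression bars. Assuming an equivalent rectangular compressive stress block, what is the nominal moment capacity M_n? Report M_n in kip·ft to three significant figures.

Assume both steels yield.
a = (A_s − A'_s) f_y/(0.85 f'_c b) = (10.62 − 1.44) × 60/(0.85 × 3.5 × 16.6) = 11.153 in.
c = a/β₁ = 11.153/0.85 = 13.121 in; ε'_s = 0.003(c − d')/c = 0.0025 ≥ ε_y = 0.0021, so the compression steel yields.
M_n = (A_s − A'_s) f_y (d − a/2) + A'_s f_y (d − d') = 550.8 × (26.6 − 5.5765) + 86.4 × (26.6 − 2.2) = 11579.7 + 2108.2 = 13687.9 kip·in = 13687.9/12 = 1140.66 kip·ft.

M_n ≈ 1140 kip·ft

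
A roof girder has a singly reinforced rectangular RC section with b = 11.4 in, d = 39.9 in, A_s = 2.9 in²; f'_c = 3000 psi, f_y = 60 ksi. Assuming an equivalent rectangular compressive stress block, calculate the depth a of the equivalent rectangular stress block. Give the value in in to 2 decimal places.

a ≈ 5.99 in

T = A_s f_y = 2.9 × 60 = 174 kips.
a = T/(0.85 f'_c b) = 174/(0.85 × 3 × 11.4) = 5.99 in.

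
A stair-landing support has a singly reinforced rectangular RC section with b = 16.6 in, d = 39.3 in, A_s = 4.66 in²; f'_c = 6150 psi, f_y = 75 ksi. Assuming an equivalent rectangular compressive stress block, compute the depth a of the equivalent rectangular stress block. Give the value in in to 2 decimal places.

a ≈ 4.03 in

T = A_s f_y = 4.66 × 75 = 349.5 kips.
a = T/(0.85 f'_c b) = 349.5/(0.85 × 6.15 × 16.6) = 4.03 in.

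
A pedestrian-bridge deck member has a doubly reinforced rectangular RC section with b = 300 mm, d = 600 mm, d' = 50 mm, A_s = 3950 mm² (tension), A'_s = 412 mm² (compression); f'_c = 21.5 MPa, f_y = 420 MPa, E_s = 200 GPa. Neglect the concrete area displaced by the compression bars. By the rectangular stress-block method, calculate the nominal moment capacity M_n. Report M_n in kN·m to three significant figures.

Assume both tension and compression steel yield.
Net tension couple steel: A_s − A'_s = 3538 mm².
a = (A_s − A'_s) f_y / (0.85 f'_c b) = 1485960/(0.85 × 21.5 × 300) = 271.04 mm.
c = a/β₁ = 271.04/0.85 = 318.87 mm; ε'_s = 0.003(c − d')/c = 0.0025 ≥ f_y/E_s = 0.0021, so compression steel does yield.
M_n = (A_s − A'_s) f_y (d − a/2) + A'_s f_y (d − d') = [1485960 × (600 − 135.52) + 173040 × (600 − 50)] × 10⁻⁶ = 690.20 + 95.17 = 785.37 kN·m.

M_n ≈ 785 kN·m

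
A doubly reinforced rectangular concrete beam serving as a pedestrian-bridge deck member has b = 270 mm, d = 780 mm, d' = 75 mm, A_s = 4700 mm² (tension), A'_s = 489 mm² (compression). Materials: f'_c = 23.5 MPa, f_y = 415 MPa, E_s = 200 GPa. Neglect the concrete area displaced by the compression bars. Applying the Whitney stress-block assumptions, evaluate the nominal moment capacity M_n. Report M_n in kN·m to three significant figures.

M_n ≈ 1220 kN·m

Assume both tension and compression steel yield.
Net tension couple steel: A_s − A'_s = 4211 mm².
a = (A_s − A'_s) f_y / (0.85 f'_c b) = 1747565/(0.85 × 23.5 × 270) = 324.03 mm.
c = a/β₁ = 324.03/0.85 = 381.21 mm; ε'_s = 0.003(c − d')/c = 0.0024 ≥ f_y/E_s = 0.0021, so compression steel does yield.
M_n = (A_s − A'_s) f_y (d − a/2) + A'_s f_y (d − d') = [1747565 × (780 − 162.015) + 202935 × (780 − 75)] × 10⁻⁶ = 1079.97 + 143.07 = 1223.04 kN·m.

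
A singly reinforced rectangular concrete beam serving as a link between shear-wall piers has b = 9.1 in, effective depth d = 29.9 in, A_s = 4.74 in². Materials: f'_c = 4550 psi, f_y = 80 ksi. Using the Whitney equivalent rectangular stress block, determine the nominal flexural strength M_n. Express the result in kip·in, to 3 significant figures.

T = A_s f_y = 4.74 × 80 = 379.2 kips.
a = T/(0.85 f'_c b) = 379.2/(0.85 × 4.55 × 9.1) = 10.774 in.
M_n = T(d − a/2) = 379.2 × (29.9 − 5.387) = 9295.3 kip·in.

M_n ≈ 9300 kip·in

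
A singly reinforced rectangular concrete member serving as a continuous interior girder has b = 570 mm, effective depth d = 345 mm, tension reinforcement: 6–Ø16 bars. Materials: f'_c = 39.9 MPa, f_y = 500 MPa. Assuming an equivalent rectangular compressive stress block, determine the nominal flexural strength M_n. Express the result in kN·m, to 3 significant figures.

M_n ≈ 199 kN·m

A_s = 6 × 201 = 1206 mm².
T = A_s f_y = 1206 × 500 = 603000 N = 603 kN.
From C = T: a = T/(0.85 f'_c b) = 603000/(0.85 × 39.9 × 570) = 31.19 mm.
M_n = T(d − a/2) = 603 kN × (345 − 15.595) mm = 198.63 kN·m.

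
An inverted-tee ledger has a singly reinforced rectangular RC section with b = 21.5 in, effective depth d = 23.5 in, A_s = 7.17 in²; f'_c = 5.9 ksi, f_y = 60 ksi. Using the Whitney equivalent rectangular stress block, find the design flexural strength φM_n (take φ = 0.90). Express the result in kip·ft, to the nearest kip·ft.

φM_n ≈ 694 kip·ft

T = A_s f_y = 7.17 × 60 = 430.2 kips.
a = T/(0.85 f'_c b) = 430.2/(0.85 × 5.9 × 21.5) = 3.990 in.
M_n = T(d − a/2) = 430.2 × (23.5 − 1.995) = 9251.5 kip·in = 9251.5/12 = 770.96 kip·ft.
φM_n = 0.90 × 770.96 = 693.86 kip·ft.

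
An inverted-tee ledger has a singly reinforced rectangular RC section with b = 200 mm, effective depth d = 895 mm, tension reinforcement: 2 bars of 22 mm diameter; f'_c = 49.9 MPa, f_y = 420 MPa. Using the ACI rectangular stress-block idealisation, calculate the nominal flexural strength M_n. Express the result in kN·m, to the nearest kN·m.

M_n ≈ 280 kN·m

A_s = 2 × 380 = 760 mm².
T = A_s f_y = 760 × 420 = 319200 N = 319.2 kN.
From C = T: a = T/(0.85 f'_c b) = 319200/(0.85 × 49.9 × 200) = 37.63 mm.
M_n = T(d − a/2) = 319.2 kN × (895 − 18.815) mm = 279.68 kN·m.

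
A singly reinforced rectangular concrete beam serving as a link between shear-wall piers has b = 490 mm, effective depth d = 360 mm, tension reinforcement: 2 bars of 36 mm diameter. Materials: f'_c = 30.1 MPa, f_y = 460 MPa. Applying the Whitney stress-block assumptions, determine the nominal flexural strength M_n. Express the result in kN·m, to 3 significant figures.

M_n ≈ 302 kN·m

A_s = 2 × 1018 = 2036 mm².
T = A_s f_y = 2036 × 460 = 936560 N = 936.56 kN.
From C = T: a = T/(0.85 f'_c b) = 936560/(0.85 × 30.1 × 490) = 74.71 mm.
M_n = T(d − a/2) = 936.56 kN × (360 − 37.355) mm = 302.18 kN·m.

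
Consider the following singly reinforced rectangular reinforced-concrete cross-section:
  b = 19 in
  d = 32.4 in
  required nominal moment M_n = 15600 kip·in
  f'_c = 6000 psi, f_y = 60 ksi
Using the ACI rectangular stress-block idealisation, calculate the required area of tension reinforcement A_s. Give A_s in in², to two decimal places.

A_s ≈ 8.76 in²

From M_n = 0.85 f'_c a b (d − a/2):
a = d − √(d² − 2M_n/(0.85 f'_c b)) = 32.4 − √(32.4² − 2 × 15600/(0.85 × 6 × 19)) = 5.423 in.
A_s = 0.85 f'_c a b / f_y = 0.85 × 6 × 5.423 × 19 / 60 = 8.758 in².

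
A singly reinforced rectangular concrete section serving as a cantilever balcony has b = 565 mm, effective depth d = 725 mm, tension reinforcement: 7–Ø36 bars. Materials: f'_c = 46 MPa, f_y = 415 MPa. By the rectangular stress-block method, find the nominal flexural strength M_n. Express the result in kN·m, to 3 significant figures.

A_s = 7 × 1018 = 7126 mm².
T = A_s f_y = 7126 × 415 = 2957290 N = 2957.29 kN.
From C = T: a = T/(0.85 f'_c b) = 2957290/(0.85 × 46 × 565) = 133.87 mm.
M_n = T(d − a/2) = 2957.29 kN × (725 − 66.935) mm = 1946.09 kN·m.

M_n ≈ 1950 kN·m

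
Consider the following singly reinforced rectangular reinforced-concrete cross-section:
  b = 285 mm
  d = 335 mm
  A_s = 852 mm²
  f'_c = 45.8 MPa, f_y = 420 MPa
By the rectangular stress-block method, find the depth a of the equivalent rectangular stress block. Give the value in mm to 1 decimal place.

T = A_s f_y = 852 × 420 = 357840 N = 357.84 kN.
Setting C = 0.85 f'_c a b equal to T: a = 357840/(0.85 × 45.8 × 285) = 32.3 mm.

a ≈ 32.3 mm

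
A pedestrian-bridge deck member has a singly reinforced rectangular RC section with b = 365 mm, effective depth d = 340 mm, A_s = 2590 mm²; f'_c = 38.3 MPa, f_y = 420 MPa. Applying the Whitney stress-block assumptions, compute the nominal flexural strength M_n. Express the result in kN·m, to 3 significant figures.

M_n ≈ 320 kN·m

T = A_s f_y = 2590 × 420 = 1087800 N = 1087.8 kN.
From C = T: a = T/(0.85 f'_c b) = 1087800/(0.85 × 38.3 × 365) = 91.55 mm.
M_n = T(d − a/2) = 1087.8 kN × (340 − 45.775) mm = 320.06 kN·m.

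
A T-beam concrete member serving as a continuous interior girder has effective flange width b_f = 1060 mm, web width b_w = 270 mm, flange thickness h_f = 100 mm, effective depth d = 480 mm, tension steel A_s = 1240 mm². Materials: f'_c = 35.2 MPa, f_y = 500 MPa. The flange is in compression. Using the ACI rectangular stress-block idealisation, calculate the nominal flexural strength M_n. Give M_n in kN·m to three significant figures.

Tension: T = A_s f_y = 1240 × 500 = 620000 N.
Try a within the flange: a = T/(0.85 f'_c b_f) = 620000/(0.85 × 35.2 × 1060) = 19.55 mm.
Since a = 19.55 ≤ h_f = 100 mm, the stress block lies entirely in the flange; analyse as a rectangular beam of width b_f.
M_n = T(d − a/2) = 620000 × (480 − 9.775) = 291.54 × 10⁶ N·mm.
M_n = 291.54 kN·m.

M_n ≈ 292 kN·m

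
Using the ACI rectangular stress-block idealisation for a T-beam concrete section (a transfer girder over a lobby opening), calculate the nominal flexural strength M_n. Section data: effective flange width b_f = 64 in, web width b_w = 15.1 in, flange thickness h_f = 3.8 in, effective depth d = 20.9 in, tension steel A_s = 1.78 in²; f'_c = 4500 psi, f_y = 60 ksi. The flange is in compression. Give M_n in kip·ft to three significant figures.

M_n ≈ 184 kip·ft

Tension: T = A_s f_y = 1.78 × 60 = 106.8 kips.
Try a within the flange: a = T/(0.85 f'_c b_f) = 106.8/(0.85 × 4.5 × 64) = 0.436 in.
Since a = 0.436 ≤ h_f = 3.8 in, the stress block lies entirely in the flange; analyse as a rectangular beam of width b_f.
M_n = T(d − a/2) = 106.8 × (20.9 − 0.218) = 2208.8 kip·in.
M_n = 2208.8/12 = 184.07 kip·ft.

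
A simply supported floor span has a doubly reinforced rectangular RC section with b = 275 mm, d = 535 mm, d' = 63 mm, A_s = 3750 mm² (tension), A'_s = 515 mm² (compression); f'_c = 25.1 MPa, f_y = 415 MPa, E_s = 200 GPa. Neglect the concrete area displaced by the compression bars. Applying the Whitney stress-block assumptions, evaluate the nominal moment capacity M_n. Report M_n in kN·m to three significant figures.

M_n ≈ 666 kN·m

Assume both tension and compression steel yield.
Net tension couple steel: A_s − A'_s = 3235 mm².
a = (A_s − A'_s) f_y / (0.85 f'_c b) = 1342525/(0.85 × 25.1 × 275) = 228.82 mm.
c = a/β₁ = 228.82/0.85 = 269.20 mm; ε'_s = 0.003(c − d')/c = 0.0023 ≥ f_y/E_s = 0.0021, so compression steel does yield.
M_n = (A_s − A'_s) f_y (d − a/2) + A'_s f_y (d − d') = [1342525 × (535 − 114.41) + 213725 × (535 − 63)] × 10⁻⁶ = 564.65 + 100.88 = 665.53 kN·m.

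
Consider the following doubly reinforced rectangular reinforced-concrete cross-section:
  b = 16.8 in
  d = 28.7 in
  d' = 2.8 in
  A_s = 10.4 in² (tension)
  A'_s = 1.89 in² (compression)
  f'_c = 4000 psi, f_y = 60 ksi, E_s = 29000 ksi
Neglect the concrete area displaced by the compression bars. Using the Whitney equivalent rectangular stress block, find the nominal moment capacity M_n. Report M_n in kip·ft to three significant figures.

M_n ≈ 1280 kip·ft

Assume both steels yield.
a = (A_s − A'_s) f_y/(0.85 f'_c b) = (10.4 − 1.89) × 60/(0.85 × 4 × 16.8) = 8.939 in.
c = a/β₁ = 8.939/0.85 = 10.516 in; ε'_s = 0.003(c − d')/c = 0.0022 ≥ ε_y = 0.0021, so the compression steel yields.
M_n = (A_s − A'_s) f_y (d − a/2) + A'_s f_y (d − d') = 510.6 × (28.7 − 4.4695) + 113.4 × (28.7 − 2.8) = 12372.1 + 2937.1 = 15309.2 kip·in = 15309.2/12 = 1275.77 kip·ft.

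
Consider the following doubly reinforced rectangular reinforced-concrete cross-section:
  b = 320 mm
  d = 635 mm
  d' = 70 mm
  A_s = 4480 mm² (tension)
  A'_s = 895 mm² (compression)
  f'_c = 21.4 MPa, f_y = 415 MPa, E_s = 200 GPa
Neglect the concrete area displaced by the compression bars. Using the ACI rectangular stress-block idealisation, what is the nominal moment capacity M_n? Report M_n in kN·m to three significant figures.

M_n ≈ 964 kN·m

Assume both tension and compression steel yield.
Net tension couple steel: A_s − A'_s = 3585 mm².
a = (A_s − A'_s) f_y / (0.85 f'_c b) = 1487775/(0.85 × 21.4 × 320) = 255.60 mm.
c = a/β₁ = 255.60/0.85 = 300.71 mm; ε'_s = 0.003(c − d')/c = 0.0023 ≥ f_y/E_s = 0.0021, so compression steel does yield.
M_n = (A_s − A'_s) f_y (d − a/2) + A'_s f_y (d − d') = [1487775 × (635 − 127.8) + 371425 × (635 − 70)] × 10⁻⁶ = 754.60 + 209.86 = 964.46 kN·m.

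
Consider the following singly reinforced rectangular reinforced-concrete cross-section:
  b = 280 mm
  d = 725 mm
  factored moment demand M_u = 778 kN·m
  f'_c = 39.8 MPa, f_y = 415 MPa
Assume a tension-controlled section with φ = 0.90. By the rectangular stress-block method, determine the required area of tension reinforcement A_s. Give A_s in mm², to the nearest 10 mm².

A_s ≈ 3180 mm²

M_n = M_u/φ = 778/0.90 = 864.444 kN·m.
With M_n = 0.85 f'_c a b (d − a/2), solve the quadratic for a:
a = d − √(d² − 2M_n/(0.85 f'_c b)) = 725 − √(725² − 2 × 864.444×10⁶/(0.85 × 39.8 × 280)) = 139.25 mm.
A_s = 0.85 f'_c a b / f_y = 0.85 × 39.8 × 139.25 × 280 / 415 = 3178.4 mm².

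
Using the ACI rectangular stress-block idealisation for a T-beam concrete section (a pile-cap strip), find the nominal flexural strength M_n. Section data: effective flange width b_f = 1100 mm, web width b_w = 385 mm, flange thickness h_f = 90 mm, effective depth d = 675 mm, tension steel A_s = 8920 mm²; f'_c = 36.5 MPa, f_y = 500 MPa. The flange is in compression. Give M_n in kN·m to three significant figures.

M_n ≈ 2670 kN·m

Tension: T = A_s f_y = 8920 × 500 = 4460000 N.
Try a within the flange: a = T/(0.85 f'_c b_f) = 4460000/(0.85 × 36.5 × 1100) = 130.69 mm.
a = 130.69 > h_f = 90 mm: the block extends into the web. Split into flange-overhang and web parts.
C_f = 0.85 f'_c (b_f − b_w) h_f = 0.85 × 36.5 × (1100 − 385) × 90 = 1996459 N.
Remaining web compression depth: a_w = (T − C_f)/(0.85 f'_c b_w) = (4460000 − 1996459)/(0.85 × 36.5 × 385) = 206.25 mm.
M_n = C_f(d − h_f/2) + (T − C_f)(d − a_w/2) = 1996459 × (675 − 45) + 2463541 × (675 − 103.125) = 1257.77 + 1408.84 = 2666.61 × 10⁶ N·mm.
M_n = 2666.61 kN·m.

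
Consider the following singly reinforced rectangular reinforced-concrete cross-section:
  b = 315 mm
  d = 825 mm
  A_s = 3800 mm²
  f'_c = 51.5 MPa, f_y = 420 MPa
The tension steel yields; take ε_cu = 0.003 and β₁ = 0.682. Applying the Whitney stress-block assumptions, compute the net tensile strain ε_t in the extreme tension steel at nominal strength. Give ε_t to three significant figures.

ε_t ≈ 0.0116

a = A_s f_y/(0.85 f'_c b) = 115.74 mm.
β₁ = 0.682, so c = a/β₁ = 115.74/0.682 = 169.71 mm.
From the linear strain diagram with ε_cu = 0.003: ε_t = 0.003 (d − c)/c = 0.003 × (825 − 169.71)/169.71 = 0.0116.
Since ε_t ≥ 0.005, the section is tension-controlled.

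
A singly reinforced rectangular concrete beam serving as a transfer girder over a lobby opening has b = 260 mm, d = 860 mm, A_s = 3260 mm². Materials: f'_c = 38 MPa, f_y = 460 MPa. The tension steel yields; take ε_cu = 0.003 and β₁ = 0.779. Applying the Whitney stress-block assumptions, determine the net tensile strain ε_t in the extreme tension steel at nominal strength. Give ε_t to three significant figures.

a = A_s f_y/(0.85 f'_c b) = 178.57 mm.
β₁ = 0.779, so c = a/β₁ = 178.57/0.779 = 229.23 mm.
From the linear strain diagram with ε_cu = 0.003: ε_t = 0.003 (d − c)/c = 0.003 × (860 − 229.23)/229.23 = 0.00826.
Since ε_t ≥ 0.005, the section is tension-controlled.

ε_t ≈ 0.00826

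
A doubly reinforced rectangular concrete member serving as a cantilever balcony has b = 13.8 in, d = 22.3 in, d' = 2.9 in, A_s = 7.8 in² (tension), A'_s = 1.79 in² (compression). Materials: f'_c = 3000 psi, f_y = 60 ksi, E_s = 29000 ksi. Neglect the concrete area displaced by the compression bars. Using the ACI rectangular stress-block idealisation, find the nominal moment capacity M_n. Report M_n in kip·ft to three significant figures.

M_n ≈ 690 kip·ft

Assume both steels yield.
a = (A_s − A'_s) f_y/(0.85 f'_c b) = (7.8 − 1.79) × 60/(0.85 × 3 × 13.8) = 10.247 in.
c = a/β₁ = 10.247/0.85 = 12.055 in; ε'_s = 0.003(c − d')/c = 0.0023 ≥ ε_y = 0.0021, so the compression steel yields.
M_n = (A_s − A'_s) f_y (d − a/2) + A'_s f_y (d − d') = 360.6 × (22.3 − 5.1235) + 107.4 × (22.3 − 2.9) = 6193.8 + 2083.6 = 8277.4 kip·in = 8277.4/12 = 689.78 kip·ft.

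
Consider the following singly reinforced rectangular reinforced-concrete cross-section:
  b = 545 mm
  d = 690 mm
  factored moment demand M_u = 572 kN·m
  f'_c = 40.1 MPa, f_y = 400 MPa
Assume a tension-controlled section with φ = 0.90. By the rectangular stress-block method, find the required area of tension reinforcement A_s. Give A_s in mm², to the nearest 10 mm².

M_n = M_u/φ = 572/0.90 = 635.556 kN·m.
With M_n = 0.85 f'_c a b (d − a/2), solve the quadratic for a:
a = d − √(d² − 2M_n/(0.85 f'_c b)) = 690 − √(690² − 2 × 635.556×10⁶/(0.85 × 40.1 × 545)) = 51.51 mm.
A_s = 0.85 f'_c a b / f_y = 0.85 × 40.1 × 51.51 × 545 / 400 = 2392.2 mm².

A_s ≈ 2390 mm²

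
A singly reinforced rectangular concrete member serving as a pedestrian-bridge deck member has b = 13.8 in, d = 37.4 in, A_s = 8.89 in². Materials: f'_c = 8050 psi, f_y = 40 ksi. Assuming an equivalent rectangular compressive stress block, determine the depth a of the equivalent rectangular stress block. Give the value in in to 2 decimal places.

a ≈ 3.77 in

T = A_s f_y = 8.89 × 40 = 355.6 kips.
a = T/(0.85 f'_c b) = 355.6/(0.85 × 8.05 × 13.8) = 3.77 in.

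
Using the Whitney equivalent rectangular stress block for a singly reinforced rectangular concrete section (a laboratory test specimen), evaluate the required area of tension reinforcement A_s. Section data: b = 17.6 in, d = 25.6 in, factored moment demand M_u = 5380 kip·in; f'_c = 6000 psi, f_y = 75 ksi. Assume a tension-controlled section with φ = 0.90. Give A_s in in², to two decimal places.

A_s ≈ 3.29 in²

M_n = M_u/φ = 5380/0.90 = 5977.78 kip·in.
From M_n = 0.85 f'_c a b (d − a/2):
a = d − √(d² − 2M_n/(0.85 f'_c b)) = 25.6 − √(25.6² − 2 × 5977.78/(0.85 × 6 × 17.6)) = 2.749 in.
A_s = 0.85 f'_c a b / f_y = 0.85 × 6 × 2.749 × 17.6 / 75 = 3.290 in².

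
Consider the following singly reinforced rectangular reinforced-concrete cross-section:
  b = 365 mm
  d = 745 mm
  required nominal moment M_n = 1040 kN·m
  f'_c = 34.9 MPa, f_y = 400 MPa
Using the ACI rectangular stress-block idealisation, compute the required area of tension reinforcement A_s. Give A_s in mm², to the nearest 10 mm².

With M_n = 0.85 f'_c a b (d − a/2), solve the quadratic for a:
a = d − √(d² − 2M_n/(0.85 f'_c b)) = 745 − √(745² − 2 × 1040×10⁶/(0.85 × 34.9 × 365)) = 142.57 mm.
A_s = 0.85 f'_c a b / f_y = 0.85 × 34.9 × 142.57 × 365 / 400 = 3859.3 mm².

A_s ≈ 3860 mm²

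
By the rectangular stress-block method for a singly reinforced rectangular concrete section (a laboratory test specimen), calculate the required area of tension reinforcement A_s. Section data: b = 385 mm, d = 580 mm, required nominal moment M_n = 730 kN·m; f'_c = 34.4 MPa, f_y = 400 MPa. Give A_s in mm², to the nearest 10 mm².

With M_n = 0.85 f'_c a b (d − a/2), solve the quadratic for a:
a = d − √(d² − 2M_n/(0.85 f'_c b)) = 580 − √(580² − 2 × 730×10⁶/(0.85 × 34.4 × 385)) = 125.35 mm.
A_s = 0.85 f'_c a b / f_y = 0.85 × 34.4 × 125.35 × 385 / 400 = 3527.8 mm².

A_s ≈ 3530 mm²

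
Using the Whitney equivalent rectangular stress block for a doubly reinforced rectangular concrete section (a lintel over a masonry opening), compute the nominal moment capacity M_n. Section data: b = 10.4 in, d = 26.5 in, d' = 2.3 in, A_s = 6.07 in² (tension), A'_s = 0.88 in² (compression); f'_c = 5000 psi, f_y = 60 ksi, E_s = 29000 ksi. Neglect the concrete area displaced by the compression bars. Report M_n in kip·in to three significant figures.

Assume both steels yield.
a = (A_s − A'_s) f_y/(0.85 f'_c b) = (6.07 − 0.88) × 60/(0.85 × 5 × 10.4) = 7.045 in.
c = a/β₁ = 7.045/0.8 = 8.806 in; ε'_s = 0.003(c − d')/c = 0.0022 ≥ ε_y = 0.0021, so the compression steel yields.
M_n = (A_s − A'_s) f_y (d − a/2) + A'_s f_y (d − d') = 311.4 × (26.5 − 3.5225) + 52.8 × (26.5 − 2.3) = 7155.2 + 1277.8 = 8433.0 kip·in.

M_n ≈ 8430 kip·in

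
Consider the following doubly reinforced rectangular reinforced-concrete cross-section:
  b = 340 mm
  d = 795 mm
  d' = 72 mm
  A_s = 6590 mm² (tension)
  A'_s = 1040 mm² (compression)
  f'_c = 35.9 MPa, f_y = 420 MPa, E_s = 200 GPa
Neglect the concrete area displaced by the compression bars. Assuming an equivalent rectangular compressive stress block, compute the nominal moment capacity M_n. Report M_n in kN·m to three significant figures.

Assume both tension and compression steel yield.
Net tension couple steel: A_s − A'_s = 5550 mm².
a = (A_s − A'_s) f_y / (0.85 f'_c b) = 2331000/(0.85 × 35.9 × 340) = 224.67 mm.
c = a/β₁ = 224.67/0.794 = 282.96 mm; ε'_s = 0.003(c − d')/c = 0.0022 ≥ f_y/E_s = 0.0021, so compression steel does yield.
M_n = (A_s − A'_s) f_y (d − a/2) + A'_s f_y (d − d') = [2331000 × (795 − 112.335) + 436800 × (795 − 72)] × 10⁻⁶ = 1591.29 + 315.81 = 1907.10 kN·m.

M_n ≈ 1910 kN·m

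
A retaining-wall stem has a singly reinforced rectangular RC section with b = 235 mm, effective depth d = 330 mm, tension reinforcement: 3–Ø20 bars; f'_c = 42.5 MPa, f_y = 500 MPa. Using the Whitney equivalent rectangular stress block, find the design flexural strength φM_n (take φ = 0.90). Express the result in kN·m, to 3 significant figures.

A_s = 3 × 314 = 942 mm².
T = A_s f_y = 942 × 500 = 471000 N = 471 kN.
From C = T: a = T/(0.85 f'_c b) = 471000/(0.85 × 42.5 × 235) = 55.48 mm.
M_n = T(d − a/2) = 471 kN × (330 − 27.74) mm = 142.36 kN·m.
φM_n = 0.90 × 142.36 = 128.12 kN·m.

φM_n ≈ 128 kN·m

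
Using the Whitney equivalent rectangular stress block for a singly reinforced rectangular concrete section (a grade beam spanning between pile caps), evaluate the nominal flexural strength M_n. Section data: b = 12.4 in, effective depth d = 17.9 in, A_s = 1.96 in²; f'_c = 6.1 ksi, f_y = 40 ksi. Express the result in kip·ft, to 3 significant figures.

M_n ≈ 113 kip·ft

T = A_s f_y = 1.96 × 40 = 78.4 kips.
a = T/(0.85 f'_c b) = 78.4/(0.85 × 6.1 × 12.4) = 1.219 in.
M_n = T(d − a/2) = 78.4 × (17.9 − 0.6095) = 1355.6 kip·in = 1355.6/12 = 112.97 kip·ft.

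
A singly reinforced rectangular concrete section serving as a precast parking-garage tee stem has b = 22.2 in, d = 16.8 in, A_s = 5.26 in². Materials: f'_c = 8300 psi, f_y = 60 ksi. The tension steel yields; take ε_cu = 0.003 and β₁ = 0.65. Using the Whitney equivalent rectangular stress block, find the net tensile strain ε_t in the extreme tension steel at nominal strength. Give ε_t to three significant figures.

a = A_s f_y/(0.85 f'_c b) = 2.015 in.
β₁ = 0.65, so c = a/β₁ = 2.015/0.65 = 3.100 in.
From the linear strain diagram with ε_cu = 0.003: ε_t = 0.003 (d − c)/c = 0.003 × (16.8 − 3.100)/3.100 = 0.0133.
Since ε_t ≥ 0.005, the section is tension-controlled.

ε_t ≈ 0.0133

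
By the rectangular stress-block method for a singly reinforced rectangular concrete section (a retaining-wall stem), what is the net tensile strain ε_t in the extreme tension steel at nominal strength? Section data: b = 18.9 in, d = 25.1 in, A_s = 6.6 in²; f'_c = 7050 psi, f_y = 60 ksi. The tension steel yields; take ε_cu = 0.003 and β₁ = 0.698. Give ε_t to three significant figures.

ε_t ≈ 0.0120

a = A_s f_y/(0.85 f'_c b) = 3.496 in.
β₁ = 0.698, so c = a/β₁ = 3.496/0.698 = 5.009 in.
From the linear strain diagram with ε_cu = 0.003: ε_t = 0.003 (d − c)/c = 0.003 × (25.1 − 5.009)/5.009 = 0.0120.
Since ε_t ≥ 0.005, the section is tension-controlled.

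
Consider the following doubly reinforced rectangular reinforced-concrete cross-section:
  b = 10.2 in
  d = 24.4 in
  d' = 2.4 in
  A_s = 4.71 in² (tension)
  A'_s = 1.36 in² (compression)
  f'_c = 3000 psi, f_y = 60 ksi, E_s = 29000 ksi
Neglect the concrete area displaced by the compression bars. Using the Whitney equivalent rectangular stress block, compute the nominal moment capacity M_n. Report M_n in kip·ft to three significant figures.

Assume both steels yield.
a = (A_s − A'_s) f_y/(0.85 f'_c b) = (4.71 − 1.36) × 60/(0.85 × 3 × 10.2) = 7.728 in.
c = a/β₁ = 7.728/0.85 = 9.092 in; ε'_s = 0.003(c − d')/c = 0.0022 ≥ ε_y = 0.0021, so the compression steel yields.
M_n = (A_s − A'_s) f_y (d − a/2) + A'_s f_y (d − d') = 201 × (24.4 − 3.864) + 81.6 × (24.4 − 2.4) = 4127.7 + 1795.2 = 5922.9 kip·in = 5922.9/12 = 493.58 kip·ft.

M_n ≈ 494 kip·ft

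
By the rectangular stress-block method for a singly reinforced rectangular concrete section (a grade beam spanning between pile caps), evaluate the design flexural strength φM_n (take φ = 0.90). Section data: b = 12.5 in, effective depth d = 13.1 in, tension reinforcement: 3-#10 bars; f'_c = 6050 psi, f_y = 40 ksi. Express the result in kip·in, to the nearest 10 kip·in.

φM_n ≈ 1630 kip·in

A_s = 3 × 1.27 = 3.81 in².
T = A_s f_y = 3.81 × 40 = 152.4 kips.
a = T/(0.85 f'_c b) = 152.4/(0.85 × 6.05 × 12.5) = 2.371 in.
M_n = T(d − a/2) = 152.4 × (13.1 − 1.1855) = 1815.8 kip·in.
φM_n = 0.90 × 1815.8 = 1634.2 kip·in.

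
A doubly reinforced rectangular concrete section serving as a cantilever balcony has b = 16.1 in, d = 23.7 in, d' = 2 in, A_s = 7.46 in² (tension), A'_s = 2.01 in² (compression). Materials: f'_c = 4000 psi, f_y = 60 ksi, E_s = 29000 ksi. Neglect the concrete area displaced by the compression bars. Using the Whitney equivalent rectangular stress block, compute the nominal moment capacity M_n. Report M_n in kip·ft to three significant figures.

Assume both steels yield.
a = (A_s − A'_s) f_y/(0.85 f'_c b) = (7.46 − 2.01) × 60/(0.85 × 4 × 16.1) = 5.974 in.
c = a/β₁ = 5.974/0.85 = 7.028 in; ε'_s = 0.003(c − d')/c = 0.0021 ≥ ε_y = 0.0021, so the compression steel yields.
M_n = (A_s − A'_s) f_y (d − a/2) + A'_s f_y (d − d') = 327 × (23.7 − 2.987) + 120.6 × (23.7 − 2) = 6773.2 + 2617.0 = 9390.2 kip·in = 9390.2/12 = 782.52 kip·ft.

M_n ≈ 783 kip·ft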